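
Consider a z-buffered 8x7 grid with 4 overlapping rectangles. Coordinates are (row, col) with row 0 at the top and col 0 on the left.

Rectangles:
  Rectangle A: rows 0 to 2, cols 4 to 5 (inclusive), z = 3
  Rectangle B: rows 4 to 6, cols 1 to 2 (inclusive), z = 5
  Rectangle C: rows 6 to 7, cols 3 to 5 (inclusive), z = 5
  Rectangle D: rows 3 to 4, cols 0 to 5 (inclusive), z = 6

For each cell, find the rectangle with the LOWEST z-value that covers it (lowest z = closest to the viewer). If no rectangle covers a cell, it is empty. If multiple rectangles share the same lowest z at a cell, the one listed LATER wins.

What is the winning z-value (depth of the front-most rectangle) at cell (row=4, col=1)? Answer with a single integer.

Answer: 5

Derivation:
Check cell (4,1):
  A: rows 0-2 cols 4-5 -> outside (row miss)
  B: rows 4-6 cols 1-2 z=5 -> covers; best now B (z=5)
  C: rows 6-7 cols 3-5 -> outside (row miss)
  D: rows 3-4 cols 0-5 z=6 -> covers; best now B (z=5)
Winner: B at z=5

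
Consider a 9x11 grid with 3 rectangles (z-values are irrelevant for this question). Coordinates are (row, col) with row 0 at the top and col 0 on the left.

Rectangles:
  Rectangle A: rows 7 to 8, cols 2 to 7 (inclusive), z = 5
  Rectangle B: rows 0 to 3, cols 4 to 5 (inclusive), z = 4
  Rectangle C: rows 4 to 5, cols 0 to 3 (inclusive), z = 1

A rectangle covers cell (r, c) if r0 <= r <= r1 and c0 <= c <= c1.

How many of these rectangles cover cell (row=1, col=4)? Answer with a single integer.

Answer: 1

Derivation:
Check cell (1,4):
  A: rows 7-8 cols 2-7 -> outside (row miss)
  B: rows 0-3 cols 4-5 -> covers
  C: rows 4-5 cols 0-3 -> outside (row miss)
Count covering = 1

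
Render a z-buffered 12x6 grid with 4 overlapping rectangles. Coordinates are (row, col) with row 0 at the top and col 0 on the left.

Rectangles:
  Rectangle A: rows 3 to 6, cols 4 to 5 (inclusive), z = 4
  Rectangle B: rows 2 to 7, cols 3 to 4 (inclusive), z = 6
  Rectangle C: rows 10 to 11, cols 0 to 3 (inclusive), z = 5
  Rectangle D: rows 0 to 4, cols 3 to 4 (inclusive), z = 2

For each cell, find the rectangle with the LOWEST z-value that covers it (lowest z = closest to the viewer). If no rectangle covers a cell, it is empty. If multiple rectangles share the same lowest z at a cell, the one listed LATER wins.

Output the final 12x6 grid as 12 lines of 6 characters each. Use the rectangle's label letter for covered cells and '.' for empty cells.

...DD.
...DD.
...DD.
...DDA
...DDA
...BAA
...BAA
...BB.
......
......
CCCC..
CCCC..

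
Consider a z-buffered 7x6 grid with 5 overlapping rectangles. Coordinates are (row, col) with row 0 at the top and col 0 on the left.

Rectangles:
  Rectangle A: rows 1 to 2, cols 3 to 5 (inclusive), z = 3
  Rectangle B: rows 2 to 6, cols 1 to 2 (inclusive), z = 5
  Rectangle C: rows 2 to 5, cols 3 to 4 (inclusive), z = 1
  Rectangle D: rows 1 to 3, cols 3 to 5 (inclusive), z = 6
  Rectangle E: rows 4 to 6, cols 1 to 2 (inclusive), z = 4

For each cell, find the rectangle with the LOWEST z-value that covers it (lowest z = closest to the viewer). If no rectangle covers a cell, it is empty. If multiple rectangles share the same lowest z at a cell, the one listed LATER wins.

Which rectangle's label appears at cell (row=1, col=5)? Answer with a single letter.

Answer: A

Derivation:
Check cell (1,5):
  A: rows 1-2 cols 3-5 z=3 -> covers; best now A (z=3)
  B: rows 2-6 cols 1-2 -> outside (row miss)
  C: rows 2-5 cols 3-4 -> outside (row miss)
  D: rows 1-3 cols 3-5 z=6 -> covers; best now A (z=3)
  E: rows 4-6 cols 1-2 -> outside (row miss)
Winner: A at z=3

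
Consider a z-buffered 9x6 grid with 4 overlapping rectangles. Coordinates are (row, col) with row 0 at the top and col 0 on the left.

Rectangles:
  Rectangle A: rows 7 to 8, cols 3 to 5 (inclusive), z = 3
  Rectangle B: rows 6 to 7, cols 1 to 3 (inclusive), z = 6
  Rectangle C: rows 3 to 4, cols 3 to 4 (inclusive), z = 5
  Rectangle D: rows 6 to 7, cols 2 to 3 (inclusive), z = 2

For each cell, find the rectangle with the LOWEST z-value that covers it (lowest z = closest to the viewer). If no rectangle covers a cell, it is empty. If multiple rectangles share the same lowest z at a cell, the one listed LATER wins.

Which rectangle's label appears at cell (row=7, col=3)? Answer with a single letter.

Answer: D

Derivation:
Check cell (7,3):
  A: rows 7-8 cols 3-5 z=3 -> covers; best now A (z=3)
  B: rows 6-7 cols 1-3 z=6 -> covers; best now A (z=3)
  C: rows 3-4 cols 3-4 -> outside (row miss)
  D: rows 6-7 cols 2-3 z=2 -> covers; best now D (z=2)
Winner: D at z=2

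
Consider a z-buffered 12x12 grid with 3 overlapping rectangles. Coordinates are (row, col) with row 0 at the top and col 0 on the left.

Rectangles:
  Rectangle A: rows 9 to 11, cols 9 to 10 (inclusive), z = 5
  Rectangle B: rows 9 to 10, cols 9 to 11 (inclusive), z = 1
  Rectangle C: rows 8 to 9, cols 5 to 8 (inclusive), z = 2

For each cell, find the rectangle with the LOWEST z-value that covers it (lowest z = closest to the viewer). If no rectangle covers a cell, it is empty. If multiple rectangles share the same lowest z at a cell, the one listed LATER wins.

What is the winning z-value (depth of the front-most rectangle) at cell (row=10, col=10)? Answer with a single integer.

Answer: 1

Derivation:
Check cell (10,10):
  A: rows 9-11 cols 9-10 z=5 -> covers; best now A (z=5)
  B: rows 9-10 cols 9-11 z=1 -> covers; best now B (z=1)
  C: rows 8-9 cols 5-8 -> outside (row miss)
Winner: B at z=1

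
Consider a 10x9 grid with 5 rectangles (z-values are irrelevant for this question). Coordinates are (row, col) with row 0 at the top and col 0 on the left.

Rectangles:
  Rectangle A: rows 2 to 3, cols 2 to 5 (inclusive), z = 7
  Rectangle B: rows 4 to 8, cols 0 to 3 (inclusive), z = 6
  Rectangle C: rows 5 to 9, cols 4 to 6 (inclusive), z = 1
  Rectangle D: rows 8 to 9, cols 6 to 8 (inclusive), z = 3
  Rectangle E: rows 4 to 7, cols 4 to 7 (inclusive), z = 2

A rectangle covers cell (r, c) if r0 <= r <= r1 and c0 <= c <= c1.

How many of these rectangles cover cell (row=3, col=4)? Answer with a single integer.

Answer: 1

Derivation:
Check cell (3,4):
  A: rows 2-3 cols 2-5 -> covers
  B: rows 4-8 cols 0-3 -> outside (row miss)
  C: rows 5-9 cols 4-6 -> outside (row miss)
  D: rows 8-9 cols 6-8 -> outside (row miss)
  E: rows 4-7 cols 4-7 -> outside (row miss)
Count covering = 1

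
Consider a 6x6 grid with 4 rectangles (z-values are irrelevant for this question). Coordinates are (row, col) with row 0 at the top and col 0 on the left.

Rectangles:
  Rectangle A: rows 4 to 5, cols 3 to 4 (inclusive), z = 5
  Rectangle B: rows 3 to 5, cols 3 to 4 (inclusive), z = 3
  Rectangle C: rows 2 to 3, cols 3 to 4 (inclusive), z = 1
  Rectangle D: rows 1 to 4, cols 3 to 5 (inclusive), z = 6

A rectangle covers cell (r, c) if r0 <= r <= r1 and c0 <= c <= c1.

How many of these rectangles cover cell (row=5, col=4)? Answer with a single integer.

Check cell (5,4):
  A: rows 4-5 cols 3-4 -> covers
  B: rows 3-5 cols 3-4 -> covers
  C: rows 2-3 cols 3-4 -> outside (row miss)
  D: rows 1-4 cols 3-5 -> outside (row miss)
Count covering = 2

Answer: 2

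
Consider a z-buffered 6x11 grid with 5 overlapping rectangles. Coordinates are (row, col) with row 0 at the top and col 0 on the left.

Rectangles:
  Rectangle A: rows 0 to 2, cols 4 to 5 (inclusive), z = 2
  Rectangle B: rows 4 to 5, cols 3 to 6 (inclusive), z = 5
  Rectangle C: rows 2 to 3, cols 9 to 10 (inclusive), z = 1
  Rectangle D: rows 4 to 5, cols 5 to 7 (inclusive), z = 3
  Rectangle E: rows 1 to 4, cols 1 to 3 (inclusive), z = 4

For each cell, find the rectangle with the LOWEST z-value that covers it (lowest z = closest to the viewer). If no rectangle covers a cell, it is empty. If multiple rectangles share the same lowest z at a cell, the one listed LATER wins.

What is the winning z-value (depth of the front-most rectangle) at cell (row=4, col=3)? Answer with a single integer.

Answer: 4

Derivation:
Check cell (4,3):
  A: rows 0-2 cols 4-5 -> outside (row miss)
  B: rows 4-5 cols 3-6 z=5 -> covers; best now B (z=5)
  C: rows 2-3 cols 9-10 -> outside (row miss)
  D: rows 4-5 cols 5-7 -> outside (col miss)
  E: rows 1-4 cols 1-3 z=4 -> covers; best now E (z=4)
Winner: E at z=4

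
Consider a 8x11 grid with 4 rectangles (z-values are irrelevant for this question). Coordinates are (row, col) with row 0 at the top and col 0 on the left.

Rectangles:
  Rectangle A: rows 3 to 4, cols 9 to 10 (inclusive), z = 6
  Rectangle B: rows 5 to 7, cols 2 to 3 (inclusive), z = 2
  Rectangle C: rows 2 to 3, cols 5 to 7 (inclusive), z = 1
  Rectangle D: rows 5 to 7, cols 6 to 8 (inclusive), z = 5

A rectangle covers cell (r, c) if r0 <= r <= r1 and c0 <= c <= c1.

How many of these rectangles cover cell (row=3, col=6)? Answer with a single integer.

Check cell (3,6):
  A: rows 3-4 cols 9-10 -> outside (col miss)
  B: rows 5-7 cols 2-3 -> outside (row miss)
  C: rows 2-3 cols 5-7 -> covers
  D: rows 5-7 cols 6-8 -> outside (row miss)
Count covering = 1

Answer: 1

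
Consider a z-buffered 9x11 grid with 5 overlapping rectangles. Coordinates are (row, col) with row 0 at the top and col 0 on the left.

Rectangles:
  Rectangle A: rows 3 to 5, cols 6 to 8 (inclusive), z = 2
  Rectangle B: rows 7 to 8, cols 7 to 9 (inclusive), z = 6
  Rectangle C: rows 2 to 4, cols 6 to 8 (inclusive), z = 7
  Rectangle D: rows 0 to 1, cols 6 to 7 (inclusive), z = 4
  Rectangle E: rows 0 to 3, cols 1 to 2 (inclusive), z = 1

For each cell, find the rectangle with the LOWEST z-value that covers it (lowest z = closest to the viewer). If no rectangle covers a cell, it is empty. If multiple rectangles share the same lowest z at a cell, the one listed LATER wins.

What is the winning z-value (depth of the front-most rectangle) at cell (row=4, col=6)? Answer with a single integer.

Answer: 2

Derivation:
Check cell (4,6):
  A: rows 3-5 cols 6-8 z=2 -> covers; best now A (z=2)
  B: rows 7-8 cols 7-9 -> outside (row miss)
  C: rows 2-4 cols 6-8 z=7 -> covers; best now A (z=2)
  D: rows 0-1 cols 6-7 -> outside (row miss)
  E: rows 0-3 cols 1-2 -> outside (row miss)
Winner: A at z=2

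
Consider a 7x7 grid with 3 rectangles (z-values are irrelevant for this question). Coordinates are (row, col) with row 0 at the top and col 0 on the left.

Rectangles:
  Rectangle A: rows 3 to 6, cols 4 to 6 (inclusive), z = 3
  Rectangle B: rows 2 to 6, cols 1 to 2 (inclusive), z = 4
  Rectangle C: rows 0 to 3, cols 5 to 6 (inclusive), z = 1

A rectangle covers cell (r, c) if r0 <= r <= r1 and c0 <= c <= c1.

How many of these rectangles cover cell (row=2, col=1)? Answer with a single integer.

Answer: 1

Derivation:
Check cell (2,1):
  A: rows 3-6 cols 4-6 -> outside (row miss)
  B: rows 2-6 cols 1-2 -> covers
  C: rows 0-3 cols 5-6 -> outside (col miss)
Count covering = 1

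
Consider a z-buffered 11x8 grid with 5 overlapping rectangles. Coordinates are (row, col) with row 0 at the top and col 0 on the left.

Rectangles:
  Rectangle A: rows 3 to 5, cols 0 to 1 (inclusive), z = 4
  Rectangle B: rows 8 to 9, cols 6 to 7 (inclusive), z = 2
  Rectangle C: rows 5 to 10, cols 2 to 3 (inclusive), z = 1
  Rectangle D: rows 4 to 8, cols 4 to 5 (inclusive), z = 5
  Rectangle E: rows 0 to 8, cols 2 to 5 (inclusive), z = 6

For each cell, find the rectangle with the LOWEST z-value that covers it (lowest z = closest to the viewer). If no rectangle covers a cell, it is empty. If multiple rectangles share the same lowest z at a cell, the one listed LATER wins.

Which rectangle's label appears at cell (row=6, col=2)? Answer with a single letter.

Answer: C

Derivation:
Check cell (6,2):
  A: rows 3-5 cols 0-1 -> outside (row miss)
  B: rows 8-9 cols 6-7 -> outside (row miss)
  C: rows 5-10 cols 2-3 z=1 -> covers; best now C (z=1)
  D: rows 4-8 cols 4-5 -> outside (col miss)
  E: rows 0-8 cols 2-5 z=6 -> covers; best now C (z=1)
Winner: C at z=1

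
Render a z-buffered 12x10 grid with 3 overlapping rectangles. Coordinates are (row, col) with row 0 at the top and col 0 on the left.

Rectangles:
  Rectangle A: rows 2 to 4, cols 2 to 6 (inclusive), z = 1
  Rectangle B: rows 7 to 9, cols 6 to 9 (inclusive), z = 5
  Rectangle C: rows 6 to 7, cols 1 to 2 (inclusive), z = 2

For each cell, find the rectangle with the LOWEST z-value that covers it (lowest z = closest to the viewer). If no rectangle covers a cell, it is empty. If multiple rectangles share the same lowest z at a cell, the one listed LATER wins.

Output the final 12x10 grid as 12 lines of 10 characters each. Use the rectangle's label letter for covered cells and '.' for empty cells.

..........
..........
..AAAAA...
..AAAAA...
..AAAAA...
..........
.CC.......
.CC...BBBB
......BBBB
......BBBB
..........
..........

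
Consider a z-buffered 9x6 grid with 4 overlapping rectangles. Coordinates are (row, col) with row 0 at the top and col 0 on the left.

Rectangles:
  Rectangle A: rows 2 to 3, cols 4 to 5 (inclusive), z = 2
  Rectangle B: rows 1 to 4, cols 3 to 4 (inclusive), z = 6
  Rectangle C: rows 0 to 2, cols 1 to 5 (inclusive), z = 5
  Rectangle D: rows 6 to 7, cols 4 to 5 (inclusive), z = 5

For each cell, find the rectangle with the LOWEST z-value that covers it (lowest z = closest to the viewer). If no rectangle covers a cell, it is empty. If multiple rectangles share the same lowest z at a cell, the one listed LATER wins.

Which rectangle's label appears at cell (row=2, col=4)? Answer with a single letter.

Answer: A

Derivation:
Check cell (2,4):
  A: rows 2-3 cols 4-5 z=2 -> covers; best now A (z=2)
  B: rows 1-4 cols 3-4 z=6 -> covers; best now A (z=2)
  C: rows 0-2 cols 1-5 z=5 -> covers; best now A (z=2)
  D: rows 6-7 cols 4-5 -> outside (row miss)
Winner: A at z=2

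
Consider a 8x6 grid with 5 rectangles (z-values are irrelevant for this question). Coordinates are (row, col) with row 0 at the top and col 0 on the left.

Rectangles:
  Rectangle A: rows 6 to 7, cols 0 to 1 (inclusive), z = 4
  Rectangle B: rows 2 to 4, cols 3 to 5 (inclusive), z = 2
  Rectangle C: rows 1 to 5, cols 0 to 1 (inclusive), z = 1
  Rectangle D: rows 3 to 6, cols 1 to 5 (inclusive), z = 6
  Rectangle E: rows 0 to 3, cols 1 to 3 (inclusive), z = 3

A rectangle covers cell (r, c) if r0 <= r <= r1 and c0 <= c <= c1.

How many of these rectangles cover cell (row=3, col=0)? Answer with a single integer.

Check cell (3,0):
  A: rows 6-7 cols 0-1 -> outside (row miss)
  B: rows 2-4 cols 3-5 -> outside (col miss)
  C: rows 1-5 cols 0-1 -> covers
  D: rows 3-6 cols 1-5 -> outside (col miss)
  E: rows 0-3 cols 1-3 -> outside (col miss)
Count covering = 1

Answer: 1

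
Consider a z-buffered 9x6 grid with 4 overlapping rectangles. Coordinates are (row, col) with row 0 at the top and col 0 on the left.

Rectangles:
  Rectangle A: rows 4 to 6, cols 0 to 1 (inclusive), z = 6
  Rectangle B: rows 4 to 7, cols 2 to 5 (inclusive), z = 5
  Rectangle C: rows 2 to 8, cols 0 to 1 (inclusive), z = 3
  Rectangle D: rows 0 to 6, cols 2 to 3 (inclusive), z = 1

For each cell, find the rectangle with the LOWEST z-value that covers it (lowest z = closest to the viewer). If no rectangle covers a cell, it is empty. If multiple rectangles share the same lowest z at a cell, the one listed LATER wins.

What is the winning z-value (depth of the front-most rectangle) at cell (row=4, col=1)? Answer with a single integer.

Check cell (4,1):
  A: rows 4-6 cols 0-1 z=6 -> covers; best now A (z=6)
  B: rows 4-7 cols 2-5 -> outside (col miss)
  C: rows 2-8 cols 0-1 z=3 -> covers; best now C (z=3)
  D: rows 0-6 cols 2-3 -> outside (col miss)
Winner: C at z=3

Answer: 3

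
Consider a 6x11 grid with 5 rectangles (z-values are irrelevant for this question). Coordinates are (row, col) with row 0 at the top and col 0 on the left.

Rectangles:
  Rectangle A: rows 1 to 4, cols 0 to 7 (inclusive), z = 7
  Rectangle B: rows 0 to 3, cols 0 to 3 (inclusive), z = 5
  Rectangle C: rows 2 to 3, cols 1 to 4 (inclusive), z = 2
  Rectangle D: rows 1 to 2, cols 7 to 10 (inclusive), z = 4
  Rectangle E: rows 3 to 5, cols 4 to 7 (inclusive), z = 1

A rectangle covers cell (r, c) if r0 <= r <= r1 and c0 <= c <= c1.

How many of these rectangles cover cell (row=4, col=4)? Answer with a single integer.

Check cell (4,4):
  A: rows 1-4 cols 0-7 -> covers
  B: rows 0-3 cols 0-3 -> outside (row miss)
  C: rows 2-3 cols 1-4 -> outside (row miss)
  D: rows 1-2 cols 7-10 -> outside (row miss)
  E: rows 3-5 cols 4-7 -> covers
Count covering = 2

Answer: 2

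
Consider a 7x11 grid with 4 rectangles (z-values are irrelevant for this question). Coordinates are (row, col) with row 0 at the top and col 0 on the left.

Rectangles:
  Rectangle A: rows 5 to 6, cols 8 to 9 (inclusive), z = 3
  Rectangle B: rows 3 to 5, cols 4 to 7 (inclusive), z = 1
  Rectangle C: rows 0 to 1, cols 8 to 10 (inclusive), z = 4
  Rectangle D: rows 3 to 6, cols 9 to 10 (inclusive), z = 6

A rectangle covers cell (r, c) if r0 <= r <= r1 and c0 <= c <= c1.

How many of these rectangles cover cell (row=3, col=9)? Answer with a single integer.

Check cell (3,9):
  A: rows 5-6 cols 8-9 -> outside (row miss)
  B: rows 3-5 cols 4-7 -> outside (col miss)
  C: rows 0-1 cols 8-10 -> outside (row miss)
  D: rows 3-6 cols 9-10 -> covers
Count covering = 1

Answer: 1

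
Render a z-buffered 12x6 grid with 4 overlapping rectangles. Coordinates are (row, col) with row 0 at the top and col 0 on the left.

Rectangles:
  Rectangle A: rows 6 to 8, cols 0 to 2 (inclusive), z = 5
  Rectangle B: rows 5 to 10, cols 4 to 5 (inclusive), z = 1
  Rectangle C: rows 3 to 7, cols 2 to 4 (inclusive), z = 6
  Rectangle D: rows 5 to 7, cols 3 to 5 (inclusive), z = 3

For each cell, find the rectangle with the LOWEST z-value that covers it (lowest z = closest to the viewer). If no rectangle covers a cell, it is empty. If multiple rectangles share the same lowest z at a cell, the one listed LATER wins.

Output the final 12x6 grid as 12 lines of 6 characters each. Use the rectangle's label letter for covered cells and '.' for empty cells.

......
......
......
..CCC.
..CCC.
..CDBB
AAADBB
AAADBB
AAA.BB
....BB
....BB
......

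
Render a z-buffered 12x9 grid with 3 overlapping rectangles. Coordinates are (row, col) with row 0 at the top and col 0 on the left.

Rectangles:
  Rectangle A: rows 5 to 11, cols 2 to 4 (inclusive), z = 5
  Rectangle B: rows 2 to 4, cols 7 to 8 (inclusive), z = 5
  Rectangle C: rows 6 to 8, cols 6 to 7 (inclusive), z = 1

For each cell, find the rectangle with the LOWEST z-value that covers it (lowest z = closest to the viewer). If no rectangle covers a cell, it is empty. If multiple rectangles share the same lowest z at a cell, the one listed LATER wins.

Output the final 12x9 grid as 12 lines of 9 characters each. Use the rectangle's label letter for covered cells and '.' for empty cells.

.........
.........
.......BB
.......BB
.......BB
..AAA....
..AAA.CC.
..AAA.CC.
..AAA.CC.
..AAA....
..AAA....
..AAA....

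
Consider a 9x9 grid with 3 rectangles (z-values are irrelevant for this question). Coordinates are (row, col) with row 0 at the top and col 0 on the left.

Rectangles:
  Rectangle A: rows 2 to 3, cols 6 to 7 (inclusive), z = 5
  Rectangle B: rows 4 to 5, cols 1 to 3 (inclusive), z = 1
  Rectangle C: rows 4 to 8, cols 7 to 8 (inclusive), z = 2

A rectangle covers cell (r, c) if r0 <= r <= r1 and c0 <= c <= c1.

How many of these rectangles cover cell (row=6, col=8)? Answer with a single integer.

Answer: 1

Derivation:
Check cell (6,8):
  A: rows 2-3 cols 6-7 -> outside (row miss)
  B: rows 4-5 cols 1-3 -> outside (row miss)
  C: rows 4-8 cols 7-8 -> covers
Count covering = 1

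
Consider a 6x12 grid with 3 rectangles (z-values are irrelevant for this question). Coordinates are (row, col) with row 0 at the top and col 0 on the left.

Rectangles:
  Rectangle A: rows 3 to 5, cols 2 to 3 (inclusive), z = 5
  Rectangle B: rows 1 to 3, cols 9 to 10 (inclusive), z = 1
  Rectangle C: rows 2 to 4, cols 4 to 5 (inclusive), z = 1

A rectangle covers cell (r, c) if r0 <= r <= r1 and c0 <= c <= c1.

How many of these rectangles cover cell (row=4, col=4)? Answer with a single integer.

Check cell (4,4):
  A: rows 3-5 cols 2-3 -> outside (col miss)
  B: rows 1-3 cols 9-10 -> outside (row miss)
  C: rows 2-4 cols 4-5 -> covers
Count covering = 1

Answer: 1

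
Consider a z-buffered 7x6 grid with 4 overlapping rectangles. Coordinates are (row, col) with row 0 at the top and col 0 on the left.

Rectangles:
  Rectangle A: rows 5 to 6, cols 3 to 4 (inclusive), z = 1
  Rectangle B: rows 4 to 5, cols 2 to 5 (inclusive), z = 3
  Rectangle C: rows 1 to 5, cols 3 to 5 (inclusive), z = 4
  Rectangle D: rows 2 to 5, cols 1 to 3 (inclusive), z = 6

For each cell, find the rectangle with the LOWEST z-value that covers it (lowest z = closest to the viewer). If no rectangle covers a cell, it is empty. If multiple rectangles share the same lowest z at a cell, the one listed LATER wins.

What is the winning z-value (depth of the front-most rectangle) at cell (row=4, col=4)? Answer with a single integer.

Check cell (4,4):
  A: rows 5-6 cols 3-4 -> outside (row miss)
  B: rows 4-5 cols 2-5 z=3 -> covers; best now B (z=3)
  C: rows 1-5 cols 3-5 z=4 -> covers; best now B (z=3)
  D: rows 2-5 cols 1-3 -> outside (col miss)
Winner: B at z=3

Answer: 3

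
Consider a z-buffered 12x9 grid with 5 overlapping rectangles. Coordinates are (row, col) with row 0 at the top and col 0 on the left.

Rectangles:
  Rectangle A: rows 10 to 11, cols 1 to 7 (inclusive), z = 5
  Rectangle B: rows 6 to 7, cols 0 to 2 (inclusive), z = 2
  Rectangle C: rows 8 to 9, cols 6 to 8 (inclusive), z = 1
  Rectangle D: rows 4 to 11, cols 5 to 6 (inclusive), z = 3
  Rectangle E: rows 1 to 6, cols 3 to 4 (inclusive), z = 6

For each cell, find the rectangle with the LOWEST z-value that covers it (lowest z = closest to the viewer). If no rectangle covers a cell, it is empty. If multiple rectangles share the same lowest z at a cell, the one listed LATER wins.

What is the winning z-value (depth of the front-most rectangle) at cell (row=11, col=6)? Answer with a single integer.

Check cell (11,6):
  A: rows 10-11 cols 1-7 z=5 -> covers; best now A (z=5)
  B: rows 6-7 cols 0-2 -> outside (row miss)
  C: rows 8-9 cols 6-8 -> outside (row miss)
  D: rows 4-11 cols 5-6 z=3 -> covers; best now D (z=3)
  E: rows 1-6 cols 3-4 -> outside (row miss)
Winner: D at z=3

Answer: 3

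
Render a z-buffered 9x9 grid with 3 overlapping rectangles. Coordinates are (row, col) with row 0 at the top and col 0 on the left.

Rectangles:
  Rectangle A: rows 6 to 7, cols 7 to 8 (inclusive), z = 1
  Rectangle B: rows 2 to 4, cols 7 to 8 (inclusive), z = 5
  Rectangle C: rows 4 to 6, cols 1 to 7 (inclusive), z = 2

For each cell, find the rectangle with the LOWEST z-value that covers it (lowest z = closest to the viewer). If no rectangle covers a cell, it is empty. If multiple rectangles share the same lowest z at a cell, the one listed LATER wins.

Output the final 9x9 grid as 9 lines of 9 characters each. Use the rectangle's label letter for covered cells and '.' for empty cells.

.........
.........
.......BB
.......BB
.CCCCCCCB
.CCCCCCC.
.CCCCCCAA
.......AA
.........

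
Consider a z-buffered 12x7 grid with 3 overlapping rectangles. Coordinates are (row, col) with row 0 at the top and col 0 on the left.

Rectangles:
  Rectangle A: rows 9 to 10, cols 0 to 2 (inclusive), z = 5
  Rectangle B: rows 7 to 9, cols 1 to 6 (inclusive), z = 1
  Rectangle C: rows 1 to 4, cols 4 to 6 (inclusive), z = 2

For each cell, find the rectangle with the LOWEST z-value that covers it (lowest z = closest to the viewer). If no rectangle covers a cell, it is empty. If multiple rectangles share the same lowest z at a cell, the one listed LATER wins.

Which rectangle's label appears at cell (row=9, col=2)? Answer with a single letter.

Answer: B

Derivation:
Check cell (9,2):
  A: rows 9-10 cols 0-2 z=5 -> covers; best now A (z=5)
  B: rows 7-9 cols 1-6 z=1 -> covers; best now B (z=1)
  C: rows 1-4 cols 4-6 -> outside (row miss)
Winner: B at z=1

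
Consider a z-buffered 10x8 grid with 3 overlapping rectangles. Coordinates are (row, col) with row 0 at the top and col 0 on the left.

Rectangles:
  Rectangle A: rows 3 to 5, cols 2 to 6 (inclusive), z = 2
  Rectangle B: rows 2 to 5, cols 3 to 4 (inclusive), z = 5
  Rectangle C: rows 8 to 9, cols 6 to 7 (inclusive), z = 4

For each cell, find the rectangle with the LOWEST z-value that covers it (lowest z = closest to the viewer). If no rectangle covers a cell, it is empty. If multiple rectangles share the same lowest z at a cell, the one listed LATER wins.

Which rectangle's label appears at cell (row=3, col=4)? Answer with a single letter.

Check cell (3,4):
  A: rows 3-5 cols 2-6 z=2 -> covers; best now A (z=2)
  B: rows 2-5 cols 3-4 z=5 -> covers; best now A (z=2)
  C: rows 8-9 cols 6-7 -> outside (row miss)
Winner: A at z=2

Answer: A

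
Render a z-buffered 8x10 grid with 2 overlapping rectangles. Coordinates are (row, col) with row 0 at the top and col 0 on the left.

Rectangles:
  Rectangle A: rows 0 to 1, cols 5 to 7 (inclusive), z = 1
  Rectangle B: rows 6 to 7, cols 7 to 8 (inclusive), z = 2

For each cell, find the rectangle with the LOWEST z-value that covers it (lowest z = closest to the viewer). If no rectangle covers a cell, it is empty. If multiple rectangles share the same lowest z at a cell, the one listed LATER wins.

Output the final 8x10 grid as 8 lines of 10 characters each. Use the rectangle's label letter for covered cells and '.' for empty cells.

.....AAA..
.....AAA..
..........
..........
..........
..........
.......BB.
.......BB.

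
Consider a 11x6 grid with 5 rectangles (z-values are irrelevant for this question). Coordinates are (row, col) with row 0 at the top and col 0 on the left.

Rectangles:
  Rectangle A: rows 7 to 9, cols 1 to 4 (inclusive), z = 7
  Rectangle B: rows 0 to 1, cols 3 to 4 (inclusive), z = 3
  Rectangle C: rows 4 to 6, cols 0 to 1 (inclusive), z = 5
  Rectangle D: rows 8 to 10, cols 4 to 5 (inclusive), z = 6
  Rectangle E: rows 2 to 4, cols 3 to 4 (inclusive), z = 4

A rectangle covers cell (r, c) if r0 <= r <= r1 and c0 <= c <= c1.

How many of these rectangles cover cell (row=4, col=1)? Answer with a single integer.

Answer: 1

Derivation:
Check cell (4,1):
  A: rows 7-9 cols 1-4 -> outside (row miss)
  B: rows 0-1 cols 3-4 -> outside (row miss)
  C: rows 4-6 cols 0-1 -> covers
  D: rows 8-10 cols 4-5 -> outside (row miss)
  E: rows 2-4 cols 3-4 -> outside (col miss)
Count covering = 1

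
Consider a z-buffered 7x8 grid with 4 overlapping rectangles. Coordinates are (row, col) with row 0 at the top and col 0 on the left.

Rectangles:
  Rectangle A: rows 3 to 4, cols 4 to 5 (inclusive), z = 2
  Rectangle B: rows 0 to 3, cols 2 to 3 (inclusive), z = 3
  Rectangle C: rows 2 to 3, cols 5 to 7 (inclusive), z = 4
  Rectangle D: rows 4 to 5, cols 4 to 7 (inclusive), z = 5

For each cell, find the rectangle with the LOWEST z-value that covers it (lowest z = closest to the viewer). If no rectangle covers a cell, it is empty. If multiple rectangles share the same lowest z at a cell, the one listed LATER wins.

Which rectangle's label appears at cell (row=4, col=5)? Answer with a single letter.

Check cell (4,5):
  A: rows 3-4 cols 4-5 z=2 -> covers; best now A (z=2)
  B: rows 0-3 cols 2-3 -> outside (row miss)
  C: rows 2-3 cols 5-7 -> outside (row miss)
  D: rows 4-5 cols 4-7 z=5 -> covers; best now A (z=2)
Winner: A at z=2

Answer: A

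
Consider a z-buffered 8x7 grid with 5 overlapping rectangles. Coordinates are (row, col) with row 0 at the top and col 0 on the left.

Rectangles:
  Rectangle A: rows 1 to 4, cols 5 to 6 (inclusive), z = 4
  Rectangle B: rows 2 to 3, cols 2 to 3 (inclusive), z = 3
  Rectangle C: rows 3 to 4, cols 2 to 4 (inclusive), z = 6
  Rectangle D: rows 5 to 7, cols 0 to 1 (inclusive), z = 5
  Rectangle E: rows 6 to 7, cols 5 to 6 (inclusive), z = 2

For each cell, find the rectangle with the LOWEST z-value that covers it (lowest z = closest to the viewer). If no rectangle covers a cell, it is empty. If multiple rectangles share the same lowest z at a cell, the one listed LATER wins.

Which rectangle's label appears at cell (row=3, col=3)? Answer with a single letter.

Check cell (3,3):
  A: rows 1-4 cols 5-6 -> outside (col miss)
  B: rows 2-3 cols 2-3 z=3 -> covers; best now B (z=3)
  C: rows 3-4 cols 2-4 z=6 -> covers; best now B (z=3)
  D: rows 5-7 cols 0-1 -> outside (row miss)
  E: rows 6-7 cols 5-6 -> outside (row miss)
Winner: B at z=3

Answer: B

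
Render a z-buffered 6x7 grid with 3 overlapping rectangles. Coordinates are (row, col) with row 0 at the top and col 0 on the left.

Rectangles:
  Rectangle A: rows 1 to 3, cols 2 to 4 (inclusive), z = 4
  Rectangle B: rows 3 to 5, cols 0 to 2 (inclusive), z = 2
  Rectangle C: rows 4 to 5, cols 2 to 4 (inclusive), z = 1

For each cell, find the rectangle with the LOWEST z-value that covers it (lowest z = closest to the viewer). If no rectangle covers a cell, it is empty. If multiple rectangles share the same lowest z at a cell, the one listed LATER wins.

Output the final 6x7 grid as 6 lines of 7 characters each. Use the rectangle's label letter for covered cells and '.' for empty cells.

.......
..AAA..
..AAA..
BBBAA..
BBCCC..
BBCCC..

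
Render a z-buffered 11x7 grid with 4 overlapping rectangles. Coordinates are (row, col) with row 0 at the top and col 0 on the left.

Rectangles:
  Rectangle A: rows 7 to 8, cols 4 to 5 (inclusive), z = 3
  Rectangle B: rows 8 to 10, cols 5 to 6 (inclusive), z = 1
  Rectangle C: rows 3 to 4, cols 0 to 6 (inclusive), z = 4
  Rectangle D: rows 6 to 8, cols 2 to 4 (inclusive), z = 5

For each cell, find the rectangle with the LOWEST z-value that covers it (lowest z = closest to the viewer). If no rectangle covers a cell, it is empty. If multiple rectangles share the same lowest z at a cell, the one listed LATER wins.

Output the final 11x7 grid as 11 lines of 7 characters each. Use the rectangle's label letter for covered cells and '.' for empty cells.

.......
.......
.......
CCCCCCC
CCCCCCC
.......
..DDD..
..DDAA.
..DDABB
.....BB
.....BB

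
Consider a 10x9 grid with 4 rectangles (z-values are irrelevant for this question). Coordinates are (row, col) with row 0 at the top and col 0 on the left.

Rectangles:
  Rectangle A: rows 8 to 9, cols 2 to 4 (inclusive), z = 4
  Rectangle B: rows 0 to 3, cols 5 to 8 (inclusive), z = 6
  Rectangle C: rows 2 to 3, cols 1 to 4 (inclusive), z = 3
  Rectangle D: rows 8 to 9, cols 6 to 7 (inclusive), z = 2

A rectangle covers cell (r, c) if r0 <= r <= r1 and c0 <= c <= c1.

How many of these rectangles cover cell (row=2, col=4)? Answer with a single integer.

Answer: 1

Derivation:
Check cell (2,4):
  A: rows 8-9 cols 2-4 -> outside (row miss)
  B: rows 0-3 cols 5-8 -> outside (col miss)
  C: rows 2-3 cols 1-4 -> covers
  D: rows 8-9 cols 6-7 -> outside (row miss)
Count covering = 1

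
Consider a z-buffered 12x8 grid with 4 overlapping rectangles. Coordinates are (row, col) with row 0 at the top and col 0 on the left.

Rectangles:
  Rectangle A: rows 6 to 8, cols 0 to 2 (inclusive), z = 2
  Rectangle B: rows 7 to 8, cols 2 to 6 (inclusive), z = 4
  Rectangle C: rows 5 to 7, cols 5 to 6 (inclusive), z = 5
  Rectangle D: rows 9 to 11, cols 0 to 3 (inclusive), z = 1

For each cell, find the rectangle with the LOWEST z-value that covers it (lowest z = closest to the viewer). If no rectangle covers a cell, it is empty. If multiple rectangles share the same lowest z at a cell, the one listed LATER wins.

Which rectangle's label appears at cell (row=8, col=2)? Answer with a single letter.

Answer: A

Derivation:
Check cell (8,2):
  A: rows 6-8 cols 0-2 z=2 -> covers; best now A (z=2)
  B: rows 7-8 cols 2-6 z=4 -> covers; best now A (z=2)
  C: rows 5-7 cols 5-6 -> outside (row miss)
  D: rows 9-11 cols 0-3 -> outside (row miss)
Winner: A at z=2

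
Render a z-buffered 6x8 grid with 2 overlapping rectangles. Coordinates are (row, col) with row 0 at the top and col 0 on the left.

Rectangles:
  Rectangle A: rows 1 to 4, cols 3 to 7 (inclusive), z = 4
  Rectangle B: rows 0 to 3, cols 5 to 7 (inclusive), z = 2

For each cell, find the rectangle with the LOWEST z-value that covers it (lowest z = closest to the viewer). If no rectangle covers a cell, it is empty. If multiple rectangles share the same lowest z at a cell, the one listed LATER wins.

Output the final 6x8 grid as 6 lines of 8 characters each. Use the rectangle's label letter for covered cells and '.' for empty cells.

.....BBB
...AABBB
...AABBB
...AABBB
...AAAAA
........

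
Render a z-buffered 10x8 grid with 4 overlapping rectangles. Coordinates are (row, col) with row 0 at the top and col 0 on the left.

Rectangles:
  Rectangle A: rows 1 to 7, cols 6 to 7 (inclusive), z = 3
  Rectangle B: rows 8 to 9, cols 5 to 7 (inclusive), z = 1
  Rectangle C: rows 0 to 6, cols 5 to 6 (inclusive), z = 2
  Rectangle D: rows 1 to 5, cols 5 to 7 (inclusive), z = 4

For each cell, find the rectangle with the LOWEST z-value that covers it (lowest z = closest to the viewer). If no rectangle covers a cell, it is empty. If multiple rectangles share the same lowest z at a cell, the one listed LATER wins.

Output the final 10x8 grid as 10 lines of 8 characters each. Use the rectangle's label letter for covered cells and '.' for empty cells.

.....CC.
.....CCA
.....CCA
.....CCA
.....CCA
.....CCA
.....CCA
......AA
.....BBB
.....BBB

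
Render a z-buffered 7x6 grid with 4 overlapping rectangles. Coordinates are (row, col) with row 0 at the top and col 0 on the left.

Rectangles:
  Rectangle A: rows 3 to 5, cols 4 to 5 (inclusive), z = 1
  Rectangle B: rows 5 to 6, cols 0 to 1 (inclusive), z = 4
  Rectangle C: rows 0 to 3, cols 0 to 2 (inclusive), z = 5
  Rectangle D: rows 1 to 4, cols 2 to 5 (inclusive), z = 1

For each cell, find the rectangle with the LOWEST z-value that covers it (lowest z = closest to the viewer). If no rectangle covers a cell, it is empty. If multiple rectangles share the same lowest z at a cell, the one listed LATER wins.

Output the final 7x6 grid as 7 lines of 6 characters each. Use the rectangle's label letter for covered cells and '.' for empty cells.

CCC...
CCDDDD
CCDDDD
CCDDDD
..DDDD
BB..AA
BB....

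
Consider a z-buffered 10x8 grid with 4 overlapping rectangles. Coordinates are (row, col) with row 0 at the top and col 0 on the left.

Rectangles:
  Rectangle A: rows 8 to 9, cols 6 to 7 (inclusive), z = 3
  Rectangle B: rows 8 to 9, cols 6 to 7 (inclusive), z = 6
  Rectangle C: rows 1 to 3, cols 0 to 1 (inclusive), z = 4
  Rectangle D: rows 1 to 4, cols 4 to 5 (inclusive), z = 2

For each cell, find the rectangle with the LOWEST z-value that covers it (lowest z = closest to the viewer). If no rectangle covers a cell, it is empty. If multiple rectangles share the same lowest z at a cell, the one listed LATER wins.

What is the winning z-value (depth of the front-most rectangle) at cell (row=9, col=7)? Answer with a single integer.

Check cell (9,7):
  A: rows 8-9 cols 6-7 z=3 -> covers; best now A (z=3)
  B: rows 8-9 cols 6-7 z=6 -> covers; best now A (z=3)
  C: rows 1-3 cols 0-1 -> outside (row miss)
  D: rows 1-4 cols 4-5 -> outside (row miss)
Winner: A at z=3

Answer: 3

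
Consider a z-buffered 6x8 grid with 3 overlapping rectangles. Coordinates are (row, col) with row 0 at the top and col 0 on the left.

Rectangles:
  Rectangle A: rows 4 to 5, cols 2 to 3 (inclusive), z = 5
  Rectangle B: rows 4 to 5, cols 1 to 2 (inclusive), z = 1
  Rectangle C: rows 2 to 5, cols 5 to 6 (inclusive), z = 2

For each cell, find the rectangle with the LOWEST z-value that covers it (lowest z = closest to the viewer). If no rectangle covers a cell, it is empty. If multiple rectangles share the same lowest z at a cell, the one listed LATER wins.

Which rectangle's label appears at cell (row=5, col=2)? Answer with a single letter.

Check cell (5,2):
  A: rows 4-5 cols 2-3 z=5 -> covers; best now A (z=5)
  B: rows 4-5 cols 1-2 z=1 -> covers; best now B (z=1)
  C: rows 2-5 cols 5-6 -> outside (col miss)
Winner: B at z=1

Answer: B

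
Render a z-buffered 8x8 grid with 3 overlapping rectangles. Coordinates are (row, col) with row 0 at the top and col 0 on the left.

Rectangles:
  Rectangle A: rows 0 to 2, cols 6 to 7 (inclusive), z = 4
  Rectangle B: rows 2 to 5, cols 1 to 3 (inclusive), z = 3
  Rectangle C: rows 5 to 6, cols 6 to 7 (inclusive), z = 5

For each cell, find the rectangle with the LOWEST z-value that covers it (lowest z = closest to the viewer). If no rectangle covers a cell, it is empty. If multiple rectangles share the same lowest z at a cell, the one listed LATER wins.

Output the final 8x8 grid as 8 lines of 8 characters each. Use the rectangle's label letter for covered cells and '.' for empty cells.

......AA
......AA
.BBB..AA
.BBB....
.BBB....
.BBB..CC
......CC
........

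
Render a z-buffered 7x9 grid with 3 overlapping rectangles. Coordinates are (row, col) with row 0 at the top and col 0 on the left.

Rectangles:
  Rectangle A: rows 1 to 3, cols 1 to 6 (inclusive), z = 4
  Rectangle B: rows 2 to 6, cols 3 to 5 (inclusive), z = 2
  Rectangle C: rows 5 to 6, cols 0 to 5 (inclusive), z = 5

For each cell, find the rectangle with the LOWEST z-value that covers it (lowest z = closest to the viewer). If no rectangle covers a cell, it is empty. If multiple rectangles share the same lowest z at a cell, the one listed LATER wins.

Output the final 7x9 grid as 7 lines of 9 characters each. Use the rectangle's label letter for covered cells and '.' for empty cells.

.........
.AAAAAA..
.AABBBA..
.AABBBA..
...BBB...
CCCBBB...
CCCBBB...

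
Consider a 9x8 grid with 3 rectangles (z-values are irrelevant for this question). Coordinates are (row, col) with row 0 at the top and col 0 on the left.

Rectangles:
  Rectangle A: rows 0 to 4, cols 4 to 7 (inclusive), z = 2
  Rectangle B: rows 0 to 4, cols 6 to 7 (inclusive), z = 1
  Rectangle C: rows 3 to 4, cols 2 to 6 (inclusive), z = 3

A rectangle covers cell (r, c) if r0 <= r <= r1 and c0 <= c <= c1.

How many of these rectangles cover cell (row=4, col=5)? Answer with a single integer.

Answer: 2

Derivation:
Check cell (4,5):
  A: rows 0-4 cols 4-7 -> covers
  B: rows 0-4 cols 6-7 -> outside (col miss)
  C: rows 3-4 cols 2-6 -> covers
Count covering = 2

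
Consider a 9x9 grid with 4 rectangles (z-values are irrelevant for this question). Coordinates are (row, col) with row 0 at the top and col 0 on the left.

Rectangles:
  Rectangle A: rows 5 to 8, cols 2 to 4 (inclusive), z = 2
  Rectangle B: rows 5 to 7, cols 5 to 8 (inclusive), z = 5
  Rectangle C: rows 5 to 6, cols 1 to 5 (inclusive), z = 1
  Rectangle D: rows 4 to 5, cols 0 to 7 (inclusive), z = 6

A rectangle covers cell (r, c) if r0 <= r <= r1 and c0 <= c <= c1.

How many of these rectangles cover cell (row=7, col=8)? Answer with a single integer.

Check cell (7,8):
  A: rows 5-8 cols 2-4 -> outside (col miss)
  B: rows 5-7 cols 5-8 -> covers
  C: rows 5-6 cols 1-5 -> outside (row miss)
  D: rows 4-5 cols 0-7 -> outside (row miss)
Count covering = 1

Answer: 1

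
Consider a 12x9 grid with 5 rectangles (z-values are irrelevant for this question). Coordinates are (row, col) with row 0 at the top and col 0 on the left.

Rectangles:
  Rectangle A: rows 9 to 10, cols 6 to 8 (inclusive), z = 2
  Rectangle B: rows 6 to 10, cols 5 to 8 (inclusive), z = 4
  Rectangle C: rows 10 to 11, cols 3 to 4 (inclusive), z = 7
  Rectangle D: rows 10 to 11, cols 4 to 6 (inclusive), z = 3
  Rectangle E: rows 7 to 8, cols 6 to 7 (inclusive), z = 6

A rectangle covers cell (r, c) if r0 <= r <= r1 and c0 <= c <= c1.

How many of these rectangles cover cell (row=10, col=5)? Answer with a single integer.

Check cell (10,5):
  A: rows 9-10 cols 6-8 -> outside (col miss)
  B: rows 6-10 cols 5-8 -> covers
  C: rows 10-11 cols 3-4 -> outside (col miss)
  D: rows 10-11 cols 4-6 -> covers
  E: rows 7-8 cols 6-7 -> outside (row miss)
Count covering = 2

Answer: 2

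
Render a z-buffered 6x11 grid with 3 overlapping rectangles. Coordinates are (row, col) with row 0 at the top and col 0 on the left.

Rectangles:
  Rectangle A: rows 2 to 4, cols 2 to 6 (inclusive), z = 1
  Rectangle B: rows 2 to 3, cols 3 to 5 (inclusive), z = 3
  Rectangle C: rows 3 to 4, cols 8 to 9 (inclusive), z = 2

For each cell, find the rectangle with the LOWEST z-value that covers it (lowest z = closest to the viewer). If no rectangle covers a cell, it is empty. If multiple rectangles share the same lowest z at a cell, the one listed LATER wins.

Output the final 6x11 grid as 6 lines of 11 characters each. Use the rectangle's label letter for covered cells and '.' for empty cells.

...........
...........
..AAAAA....
..AAAAA.CC.
..AAAAA.CC.
...........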